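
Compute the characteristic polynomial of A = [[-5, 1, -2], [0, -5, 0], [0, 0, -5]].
χ_A(x) = (x + 5)^3

xI - A = [[x + 5, -1, 2], [0, x + 5, 0], [0, 0, x + 5]].

Expanding det(xI - A) along the first row:
det(xI - A) = + (x + 5)·det([[x + 5, 0], [0, x + 5]]) - (-1)·det([[0, 0], [0, x + 5]]) + (2)·det([[0, x + 5], [0, 0]]).

Evaluating gives χ_A(x) = x^3 + 15x^2 + 75x + 125 = (x + 5)^3.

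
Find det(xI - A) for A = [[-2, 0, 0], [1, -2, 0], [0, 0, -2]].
χ_A(x) = (x + 2)^3

xI - A = [[x + 2, 0, 0], [-1, x + 2, 0], [0, 0, x + 2]].

Expanding det(xI - A) along the first row:
det(xI - A) = + (x + 2)·det([[x + 2, 0], [0, x + 2]]) - (0)·det([[-1, 0], [0, x + 2]]) + (0)·det([[-1, x + 2], [0, 0]]).

Evaluating gives χ_A(x) = x^3 + 6x^2 + 12x + 8 = (x + 2)^3.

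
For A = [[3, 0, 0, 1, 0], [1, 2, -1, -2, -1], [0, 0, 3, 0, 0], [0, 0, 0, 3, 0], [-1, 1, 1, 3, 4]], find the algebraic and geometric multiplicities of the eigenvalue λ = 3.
The characteristic polynomial is (x - 3)^5, so the factor x - 3 appears with exponent 5: the algebraic multiplicity is 5.

rank(A - 3I) = 2, so the eigenspace has dimension 5 - 2 = 3: the geometric multiplicity is 3.

Since 3 < 5, A is not diagonalizable.

algebraic multiplicity 5, geometric multiplicity 3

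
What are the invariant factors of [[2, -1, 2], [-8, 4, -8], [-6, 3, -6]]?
The Jordan structure of A has elementary divisors x^2, x. Arranging the block sizes at each eigenvalue in decreasing order and taking row products gives the invariant factors.

Invariant factors (smallest first, each dividing the next): x, x^2.

Check: the last factor x^2 is the minimal polynomial, and the product x^3 is the characteristic polynomial.

x, x^2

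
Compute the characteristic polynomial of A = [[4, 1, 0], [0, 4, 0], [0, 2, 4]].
χ_A(x) = (x - 4)^3

xI - A = [[x - 4, -1, 0], [0, x - 4, 0], [0, -2, x - 4]].

Expanding det(xI - A) along the first row:
det(xI - A) = + (x - 4)·det([[x - 4, 0], [-2, x - 4]]) - (-1)·det([[0, 0], [0, x - 4]]) + (0)·det([[0, x - 4], [0, -2]]).

Evaluating gives χ_A(x) = x^3 - 12x^2 + 48x - 64 = (x - 4)^3.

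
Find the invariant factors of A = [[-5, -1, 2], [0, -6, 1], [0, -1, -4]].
The Jordan structure of A has elementary divisors (x + 5)^3. Arranging the block sizes at each eigenvalue in decreasing order and taking row products gives the invariant factors.

Invariant factors (smallest first, each dividing the next): (x + 5)^3.

Check: the last factor (x + 5)^3 is the minimal polynomial, and the product (x + 5)^3 is the characteristic polynomial.

(x + 5)^3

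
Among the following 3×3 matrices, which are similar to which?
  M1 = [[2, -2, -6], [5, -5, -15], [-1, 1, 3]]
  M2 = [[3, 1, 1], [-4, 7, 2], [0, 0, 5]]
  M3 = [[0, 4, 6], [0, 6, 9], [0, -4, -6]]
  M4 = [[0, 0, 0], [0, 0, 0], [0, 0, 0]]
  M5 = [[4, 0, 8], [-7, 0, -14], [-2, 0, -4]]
Characteristic polynomials: χ_{M1} = x^3, χ_{M2} = (x - 5)^3, χ_{M3} = x^3, χ_{M4} = x^3, χ_{M5} = x^3.

{M1, M3, M5}: invariant factors x, x^2.

{M2}: invariant factors x - 5, (x - 5)^2.

{M4}: invariant factors x, x, x.

Matrices are similar if and only if their invariant-factor lists agree; the partition into similarity classes is {M1, M3, M5}, {M2}, {M4}.

3 classes: {M1, M3, M5}, {M2}, {M4}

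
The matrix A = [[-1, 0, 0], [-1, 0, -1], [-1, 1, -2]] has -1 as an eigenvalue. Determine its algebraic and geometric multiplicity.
The characteristic polynomial is (x + 1)^3, so the factor x + 1 appears with exponent 3: the algebraic multiplicity is 3.

rank(A + I) = 1, so the eigenspace has dimension 3 - 1 = 2: the geometric multiplicity is 2.

Since 2 < 3, A is not diagonalizable.

algebraic multiplicity 3, geometric multiplicity 2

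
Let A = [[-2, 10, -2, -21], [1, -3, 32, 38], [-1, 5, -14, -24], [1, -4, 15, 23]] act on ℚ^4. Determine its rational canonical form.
The invariant factors of A (the non-unit diagonal entries of the Smith normal form of xI - A over ℚ[x]) are (x - 4)(x^3 - 4), each dividing the next. The characteristic polynomial is their product, (x - 4)(x^3 - 4).

The rational canonical form is the block-diagonal matrix of companion matrices C(f_i):
R = [[0, 0, 0, -16], [1, 0, 0, 4], [0, 1, 0, 0], [0, 0, 1, 4]].

Note the characteristic polynomial does not split into linear factors over ℚ, so A has no Jordan form over ℚ; the rational canonical form exists over any field.

R = [[0, 0, 0, -16], [1, 0, 0, 4], [0, 1, 0, 0], [0, 0, 1, 4]]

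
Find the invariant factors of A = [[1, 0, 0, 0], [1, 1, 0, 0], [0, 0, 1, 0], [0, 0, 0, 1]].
The Jordan structure of A has elementary divisors (x - 1)^2, (x - 1), (x - 1). Arranging the block sizes at each eigenvalue in decreasing order and taking row products gives the invariant factors.

Invariant factors (smallest first, each dividing the next): x - 1, x - 1, (x - 1)^2.

Check: the last factor (x - 1)^2 is the minimal polynomial, and the product (x - 1)^4 is the characteristic polynomial.

x - 1, x - 1, (x - 1)^2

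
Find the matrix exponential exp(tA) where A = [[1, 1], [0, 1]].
e^{tA} = [[e^{t}, t*e^{t}], [0, e^{t}]]

A has Jordan form J = [[1, 1], [0, 1]] with A = PJP^{-1}, so e^{tA} = P e^{tJ} P^{-1}.

For a Jordan block J_k(λ), e^{tJ_k(λ)} = e^{λt} · (I + tN + t^2 N^2/2! + ... + t^{k-1} N^{k-1}/(k-1)!) where N is the nilpotent superdiagonal part.

Assembling the blocks and conjugating back gives the entries of e^{tA} as shown above.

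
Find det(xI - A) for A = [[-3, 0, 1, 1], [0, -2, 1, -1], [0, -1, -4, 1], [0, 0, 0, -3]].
xI - A = [[x + 3, 0, -1, -1], [0, x + 2, -1, 1], [0, 1, x + 4, -1], [0, 0, 0, x + 3]].

Expanding det(xI - A) along the first row:
det(xI - A) = + (x + 3)·det([[x + 2, -1, 1], [1, x + 4, -1], [0, 0, x + 3]]) - (0)·det([[0, -1, 1], [0, x + 4, -1], [0, 0, x + 3]]) + (-1)·det([[0, x + 2, 1], [0, 1, -1], [0, 0, x + 3]]) - (-1)·det([[0, x + 2, -1], [0, 1, x + 4], [0, 0, 0]]).

Evaluating gives χ_A(x) = x^4 + 12x^3 + 54x^2 + 108x + 81 = (x + 3)^4.

χ_A(x) = (x + 3)^4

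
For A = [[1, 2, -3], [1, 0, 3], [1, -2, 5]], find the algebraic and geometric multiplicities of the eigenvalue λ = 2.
algebraic multiplicity 3, geometric multiplicity 2

The characteristic polynomial is (x - 2)^3, so the factor x - 2 appears with exponent 3: the algebraic multiplicity is 3.

rank(A - 2I) = 1, so the eigenspace has dimension 3 - 1 = 2: the geometric multiplicity is 2.

Since 2 < 3, A is not diagonalizable.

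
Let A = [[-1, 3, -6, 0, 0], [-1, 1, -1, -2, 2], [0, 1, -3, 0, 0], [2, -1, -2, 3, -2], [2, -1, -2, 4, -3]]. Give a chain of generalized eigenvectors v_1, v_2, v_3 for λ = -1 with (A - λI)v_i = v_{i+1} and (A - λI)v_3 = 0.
v_1 = [[-2, 2, 1, 2, 0]]^T, v_2 = [[0, 1, 0, 0, 0]]^T, v_3 = [[3, 2, 1, -1, -1]]^T

We seek v_1 ∈ ker((A + I)^3) \ ker((A + I)^2), then set v_{i+1} = (A + I) v_i.

One such chain is v_1 = [[-2, 2, 1, 2, 0]]^T, v_2 = [[0, 1, 0, 0, 0]]^T, v_3 = [[3, 2, 1, -1, -1]]^T. Check: (A + I) v_3 = [[0, 0, 0, 0, 0]]^T = 0.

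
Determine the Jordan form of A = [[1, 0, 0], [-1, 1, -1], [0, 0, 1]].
The characteristic polynomial is det(xI - A) = (x - 1)^3, so the eigenvalues are 1 (algebraic multiplicity 3).

For λ = 1: rank(A - I) = 1, rank((A - I)^2) = 0. The eigenspace has dimension 3 - 1 = 2, so there are 2 Jordan blocks; the rank sequence gives block sizes [2, 1].

Assembling the blocks gives the Jordan form J above.

J = [[1, 1, 0], [0, 1, 0], [0, 0, 1]]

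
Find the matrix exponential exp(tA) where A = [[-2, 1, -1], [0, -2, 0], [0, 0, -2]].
e^{tA} = [[e^{-2*t}, t*e^{-2*t}, -t*e^{-2*t}], [0, e^{-2*t}, 0], [0, 0, e^{-2*t}]]

A has Jordan form J = [[-2, 1, 0], [0, -2, 0], [0, 0, -2]] with A = PJP^{-1}, so e^{tA} = P e^{tJ} P^{-1}.

For a Jordan block J_k(λ), e^{tJ_k(λ)} = e^{λt} · (I + tN + t^2 N^2/2! + ... + t^{k-1} N^{k-1}/(k-1)!) where N is the nilpotent superdiagonal part.

Assembling the blocks and conjugating back gives the entries of e^{tA} as shown above.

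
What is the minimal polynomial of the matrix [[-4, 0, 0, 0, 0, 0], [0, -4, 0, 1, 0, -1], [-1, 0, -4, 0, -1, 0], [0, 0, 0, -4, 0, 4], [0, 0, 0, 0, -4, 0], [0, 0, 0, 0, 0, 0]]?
m_A(x) = x(x + 4)^2

The characteristic polynomial factors as x(x + 4)^5. The minimal polynomial is ∏(x - λ)^{k_λ} where k_λ is the size of the largest Jordan block at λ.

For λ = -4: rank(A + 4I) = 3, and the largest Jordan block has size 2 (the smallest k with rank((A + 4I)^k) = rank((A + 4I)^(k+1))).
For λ = 0: rank(A) = 5, and the largest Jordan block has size 1 (the smallest k with rank(A^k) = rank(A^(k+1))).

So m_A(x) = x(x + 4)^2.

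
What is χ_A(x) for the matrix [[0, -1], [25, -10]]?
xI - A = [[x, 1], [-25, x + 10]].

Expanding det(xI - A) along the first row:
det(xI - A) = + (x)·det([[x + 10]]) - (1)·det([[-25]]).

Evaluating gives χ_A(x) = x^2 + 10x + 25 = (x + 5)^2.

χ_A(x) = (x + 5)^2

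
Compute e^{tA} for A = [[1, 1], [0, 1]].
e^{tA} = [[e^{t}, t*e^{t}], [0, e^{t}]]

A has Jordan form J = [[1, 1], [0, 1]] with A = PJP^{-1}, so e^{tA} = P e^{tJ} P^{-1}.

For a Jordan block J_k(λ), e^{tJ_k(λ)} = e^{λt} · (I + tN + t^2 N^2/2! + ... + t^{k-1} N^{k-1}/(k-1)!) where N is the nilpotent superdiagonal part.

Assembling the blocks and conjugating back gives the entries of e^{tA} as shown above.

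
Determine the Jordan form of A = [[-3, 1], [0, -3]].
J = [[-3, 1], [0, -3]]

The characteristic polynomial is det(xI - A) = (x + 3)^2, so the eigenvalues are -3 (algebraic multiplicity 2).

For λ = -3: rank(A + 3I) = 1, rank((A + 3I)^2) = 0. The eigenspace has dimension 2 - 1 = 1, so there is 1 Jordan block; the rank sequence gives block sizes [2].

Assembling the blocks gives the Jordan form J above.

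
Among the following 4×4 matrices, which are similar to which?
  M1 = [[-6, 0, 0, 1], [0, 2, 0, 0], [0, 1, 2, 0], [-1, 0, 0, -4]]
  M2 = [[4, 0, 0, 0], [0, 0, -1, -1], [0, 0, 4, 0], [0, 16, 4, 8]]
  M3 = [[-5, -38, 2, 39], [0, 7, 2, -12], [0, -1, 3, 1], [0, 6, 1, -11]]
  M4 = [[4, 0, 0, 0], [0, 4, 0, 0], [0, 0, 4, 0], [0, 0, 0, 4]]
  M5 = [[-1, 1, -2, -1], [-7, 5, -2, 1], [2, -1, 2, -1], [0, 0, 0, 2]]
4 classes: {M1, M3}, {M2}, {M4}, {M5}

Characteristic polynomials: χ_{M1} = (x - 2)^2(x + 5)^2, χ_{M2} = (x - 4)^4, χ_{M3} = (x - 2)^2(x + 5)^2, χ_{M4} = (x - 4)^4, χ_{M5} = (x - 2)^4.

{M1, M3}: invariant factors (x - 2)^2(x + 5)^2.

{M2}: invariant factors x - 4, x - 4, (x - 4)^2.

{M4}: invariant factors x - 4, x - 4, x - 4, x - 4.

{M5}: invariant factors x - 2, (x - 2)^3.

Matrices are similar if and only if their invariant-factor lists agree; the partition into similarity classes is {M1, M3}, {M2}, {M4}, {M5}.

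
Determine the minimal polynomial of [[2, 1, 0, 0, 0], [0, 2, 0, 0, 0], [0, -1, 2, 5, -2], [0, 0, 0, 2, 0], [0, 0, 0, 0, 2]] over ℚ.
The characteristic polynomial factors as (x - 2)^5. The minimal polynomial is ∏(x - λ)^{k_λ} where k_λ is the size of the largest Jordan block at λ.

For λ = 2: rank(A - 2I) = 2, and the largest Jordan block has size 2 (the smallest k with rank((A - 2I)^k) = rank((A - 2I)^(k+1))).

So m_A(x) = (x - 2)^2.

m_A(x) = (x - 2)^2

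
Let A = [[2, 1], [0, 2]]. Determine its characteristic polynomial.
χ_A(x) = (x - 2)^2

xI - A = [[x - 2, -1], [0, x - 2]].

Expanding det(xI - A) along the first row:
det(xI - A) = + (x - 2)·det([[x - 2]]) - (-1)·det([[0]]).

Evaluating gives χ_A(x) = x^2 - 4x + 4 = (x - 2)^2.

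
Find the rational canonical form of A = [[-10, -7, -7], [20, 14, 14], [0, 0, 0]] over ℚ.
R = [[0, 0, 0], [0, 0, 0], [0, 1, 4]]

The invariant factors of A (the non-unit diagonal entries of the Smith normal form of xI - A over ℚ[x]) are x, x(x - 4), each dividing the next. The characteristic polynomial is their product, x^2(x - 4).

The rational canonical form is the block-diagonal matrix of companion matrices C(f_i):
R = [[0, 0, 0], [0, 0, 0], [0, 1, 4]].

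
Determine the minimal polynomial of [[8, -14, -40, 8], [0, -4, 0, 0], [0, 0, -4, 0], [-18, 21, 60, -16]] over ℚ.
The characteristic polynomial factors as (x + 4)^4. The minimal polynomial is ∏(x - λ)^{k_λ} where k_λ is the size of the largest Jordan block at λ.

For λ = -4: rank(A + 4I) = 1, and the largest Jordan block has size 2 (the smallest k with rank((A + 4I)^k) = rank((A + 4I)^(k+1))).

So m_A(x) = (x + 4)^2.

m_A(x) = (x + 4)^2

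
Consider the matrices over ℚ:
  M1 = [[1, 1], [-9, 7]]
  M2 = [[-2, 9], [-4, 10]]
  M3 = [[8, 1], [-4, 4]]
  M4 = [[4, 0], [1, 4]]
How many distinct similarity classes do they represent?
2 classes: {M1, M2, M4}, {M3}

Characteristic polynomials: χ_{M1} = (x - 4)^2, χ_{M2} = (x - 4)^2, χ_{M3} = (x - 6)^2, χ_{M4} = (x - 4)^2.

{M1, M2, M4}: invariant factors (x - 4)^2.

{M3}: invariant factors (x - 6)^2.

Matrices are similar if and only if their invariant-factor lists agree; the partition into similarity classes is {M1, M2, M4}, {M3}.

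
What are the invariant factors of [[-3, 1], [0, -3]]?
The Jordan structure of A has elementary divisors (x + 3)^2. Arranging the block sizes at each eigenvalue in decreasing order and taking row products gives the invariant factors.

Invariant factors (smallest first, each dividing the next): (x + 3)^2.

Check: the last factor (x + 3)^2 is the minimal polynomial, and the product (x + 3)^2 is the characteristic polynomial.

(x + 3)^2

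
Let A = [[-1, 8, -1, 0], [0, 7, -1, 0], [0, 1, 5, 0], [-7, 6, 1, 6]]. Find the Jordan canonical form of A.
The characteristic polynomial is det(xI - A) = (x - 6)^3(x + 1), so the eigenvalues are -1 (algebraic multiplicity 1), 6 (algebraic multiplicity 3).

For λ = -1: algebraic multiplicity 1 gives one 1×1 block.

For λ = 6: rank(A - 6I) = 2, rank((A - 6I)^2) = 1. The eigenspace has dimension 4 - 2 = 2, so there are 2 Jordan blocks; the rank sequence gives block sizes [2, 1].

Assembling the blocks gives the Jordan form J above.

J = [[-1, 0, 0, 0], [0, 6, 1, 0], [0, 0, 6, 0], [0, 0, 0, 6]]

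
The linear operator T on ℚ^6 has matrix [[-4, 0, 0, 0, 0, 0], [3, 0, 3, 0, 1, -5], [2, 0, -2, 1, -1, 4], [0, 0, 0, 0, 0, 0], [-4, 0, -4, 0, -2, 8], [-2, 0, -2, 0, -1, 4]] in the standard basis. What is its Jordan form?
The characteristic polynomial is det(xI - A) = x^5(x + 4), so the eigenvalues are -4 (algebraic multiplicity 1), 0 (algebraic multiplicity 5).

For λ = -4: algebraic multiplicity 1 gives one 1×1 block.

For λ = 0: rank(A) = 4, rank(A^2) = 2, rank(A^3) = 1. The eigenspace has dimension 6 - 4 = 2, so there are 2 Jordan blocks; the rank sequence gives block sizes [3, 2].

Assembling the blocks gives the Jordan form J above.

J = [[-4, 0, 0, 0, 0, 0], [0, 0, 1, 0, 0, 0], [0, 0, 0, 1, 0, 0], [0, 0, 0, 0, 0, 0], [0, 0, 0, 0, 0, 1], [0, 0, 0, 0, 0, 0]]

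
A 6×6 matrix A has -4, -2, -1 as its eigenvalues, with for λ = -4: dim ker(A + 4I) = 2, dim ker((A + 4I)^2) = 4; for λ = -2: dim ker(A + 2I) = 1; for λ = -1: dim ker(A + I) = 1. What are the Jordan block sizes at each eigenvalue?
Jordan blocks: (-4, 2), (-4, 2), (-2, 1), (-1, 1)

λ = -4: successive nullity increments [2, 2] count blocks of size ≥ k; block sizes are [2, 2].
λ = -2: successive nullity increments [1] count blocks of size ≥ k; block sizes are [1].
λ = -1: successive nullity increments [1] count blocks of size ≥ k; block sizes are [1].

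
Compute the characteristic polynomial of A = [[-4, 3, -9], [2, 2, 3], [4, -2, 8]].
χ_A(x) = (x - 2)^3

xI - A = [[x + 4, -3, 9], [-2, x - 2, -3], [-4, 2, x - 8]].

Expanding det(xI - A) along the first row:
det(xI - A) = + (x + 4)·det([[x - 2, -3], [2, x - 8]]) - (-3)·det([[-2, -3], [-4, x - 8]]) + (9)·det([[-2, x - 2], [-4, 2]]).

Evaluating gives χ_A(x) = x^3 - 6x^2 + 12x - 8 = (x - 2)^3.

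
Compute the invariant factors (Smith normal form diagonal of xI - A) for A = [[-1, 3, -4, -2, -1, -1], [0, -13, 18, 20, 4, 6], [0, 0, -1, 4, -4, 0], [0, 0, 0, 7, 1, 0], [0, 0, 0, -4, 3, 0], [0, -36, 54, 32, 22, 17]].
The Jordan structure of A has elementary divisors (x + 1)^2, (x + 1), (x - 5)^2, (x - 5). Arranging the block sizes at each eigenvalue in decreasing order and taking row products gives the invariant factors.

Invariant factors (smallest first, each dividing the next): (x - 5)(x + 1), (x - 5)^2(x + 1)^2.

Check: the last factor (x - 5)^2(x + 1)^2 is the minimal polynomial, and the product (x - 5)^3(x + 1)^3 is the characteristic polynomial.

(x - 5)(x + 1), (x - 5)^2(x + 1)^2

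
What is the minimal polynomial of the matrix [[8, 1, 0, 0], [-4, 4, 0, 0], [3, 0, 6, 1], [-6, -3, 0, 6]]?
The characteristic polynomial factors as (x - 6)^4. The minimal polynomial is ∏(x - λ)^{k_λ} where k_λ is the size of the largest Jordan block at λ.

For λ = 6: rank(A - 6I) = 2, and the largest Jordan block has size 2 (the smallest k with rank((A - 6I)^k) = rank((A - 6I)^(k+1))).

So m_A(x) = (x - 6)^2.

m_A(x) = (x - 6)^2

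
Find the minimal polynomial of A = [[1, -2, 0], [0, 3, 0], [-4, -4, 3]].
m_A(x) = (x - 3)(x - 1)

The characteristic polynomial factors as (x - 3)^2(x - 1). The minimal polynomial is ∏(x - λ)^{k_λ} where k_λ is the size of the largest Jordan block at λ.

For λ = 1: rank(A - I) = 2, and the largest Jordan block has size 1 (the smallest k with rank((A - I)^k) = rank((A - I)^(k+1))).
For λ = 3: rank(A - 3I) = 1, and the largest Jordan block has size 1 (the smallest k with rank((A - 3I)^k) = rank((A - 3I)^(k+1))).

So m_A(x) = (x - 3)(x - 1).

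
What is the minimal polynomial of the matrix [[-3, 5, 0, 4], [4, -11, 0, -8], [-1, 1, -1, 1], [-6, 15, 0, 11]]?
m_A(x) = (x + 1)^2

The characteristic polynomial factors as (x + 1)^4. The minimal polynomial is ∏(x - λ)^{k_λ} where k_λ is the size of the largest Jordan block at λ.

For λ = -1: rank(A + I) = 2, and the largest Jordan block has size 2 (the smallest k with rank((A + I)^k) = rank((A + I)^(k+1))).

So m_A(x) = (x + 1)^2.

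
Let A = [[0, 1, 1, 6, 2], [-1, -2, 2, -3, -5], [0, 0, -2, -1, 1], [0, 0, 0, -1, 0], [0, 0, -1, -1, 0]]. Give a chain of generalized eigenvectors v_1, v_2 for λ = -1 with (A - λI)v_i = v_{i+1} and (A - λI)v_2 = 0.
v_1 = [[0, 1, 0, 0, 0]]^T, v_2 = [[1, -1, 0, 0, 0]]^T

We seek v_1 ∈ ker((A + I)^2) \ ker(A + I), then set v_{i+1} = (A + I) v_i.

One such chain is v_1 = [[0, 1, 0, 0, 0]]^T, v_2 = [[1, -1, 0, 0, 0]]^T. Check: (A + I) v_2 = [[0, 0, 0, 0, 0]]^T = 0.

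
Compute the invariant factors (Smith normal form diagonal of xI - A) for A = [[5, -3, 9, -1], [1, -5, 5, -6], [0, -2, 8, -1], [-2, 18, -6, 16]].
The Jordan structure of A has elementary divisors (x - 6)^2, (x - 6)^2. Arranging the block sizes at each eigenvalue in decreasing order and taking row products gives the invariant factors.

Invariant factors (smallest first, each dividing the next): (x - 6)^2, (x - 6)^2.

Check: the last factor (x - 6)^2 is the minimal polynomial, and the product (x - 6)^4 is the characteristic polynomial.

(x - 6)^2, (x - 6)^2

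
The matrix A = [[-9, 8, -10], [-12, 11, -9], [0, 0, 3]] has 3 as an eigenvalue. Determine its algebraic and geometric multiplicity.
The characteristic polynomial is (x - 3)^2(x + 1), so the factor x - 3 appears with exponent 2: the algebraic multiplicity is 2.

rank(A - 3I) = 2, so the eigenspace has dimension 3 - 2 = 1: the geometric multiplicity is 1.

Since 1 < 2, A is not diagonalizable.

algebraic multiplicity 2, geometric multiplicity 1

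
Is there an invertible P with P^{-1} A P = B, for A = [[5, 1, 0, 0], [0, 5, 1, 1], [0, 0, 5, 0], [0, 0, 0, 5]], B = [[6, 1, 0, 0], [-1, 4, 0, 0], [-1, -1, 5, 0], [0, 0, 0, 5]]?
No.

Both have characteristic polynomial (x - 5)^4, but the minimal polynomial of A is (x - 5)^3 while the minimal polynomial of B is (x - 5)^2. The minimal polynomial is a similarity invariant, so A and B are not similar.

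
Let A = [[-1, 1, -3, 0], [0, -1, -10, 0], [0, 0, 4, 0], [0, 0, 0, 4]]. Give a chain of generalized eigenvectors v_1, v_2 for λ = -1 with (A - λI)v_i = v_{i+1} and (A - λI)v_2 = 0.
We seek v_1 ∈ ker((A + I)^2) \ ker(A + I), then set v_{i+1} = (A + I) v_i.

One such chain is v_1 = [[1, 1, 0, 0]]^T, v_2 = [[1, 0, 0, 0]]^T. Check: (A + I) v_2 = [[0, 0, 0, 0]]^T = 0.

v_1 = [[1, 1, 0, 0]]^T, v_2 = [[1, 0, 0, 0]]^T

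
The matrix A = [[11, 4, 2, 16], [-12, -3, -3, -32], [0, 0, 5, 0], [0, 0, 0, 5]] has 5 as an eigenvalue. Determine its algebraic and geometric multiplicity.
The characteristic polynomial is (x - 5)^3(x - 3), so the factor x - 5 appears with exponent 3: the algebraic multiplicity is 3.

rank(A - 5I) = 2, so the eigenspace has dimension 4 - 2 = 2: the geometric multiplicity is 2.

Since 2 < 3, A is not diagonalizable.

algebraic multiplicity 3, geometric multiplicity 2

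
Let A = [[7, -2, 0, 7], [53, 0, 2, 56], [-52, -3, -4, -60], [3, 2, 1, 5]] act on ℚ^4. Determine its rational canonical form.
R = [[0, 0, 0, -45], [1, 0, 0, 48], [0, 1, 0, -26], [0, 0, 1, 8]]

The invariant factors of A (the non-unit diagonal entries of the Smith normal form of xI - A over ℚ[x]) are (x - 3)^2(x^2 - 2x + 5), each dividing the next. The characteristic polynomial is their product, (x - 3)^2(x^2 - 2x + 5).

The rational canonical form is the block-diagonal matrix of companion matrices C(f_i):
R = [[0, 0, 0, -45], [1, 0, 0, 48], [0, 1, 0, -26], [0, 0, 1, 8]].

Note the characteristic polynomial does not split into linear factors over ℚ, so A has no Jordan form over ℚ; the rational canonical form exists over any field.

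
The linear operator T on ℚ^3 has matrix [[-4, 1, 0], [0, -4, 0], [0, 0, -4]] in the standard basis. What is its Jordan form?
The characteristic polynomial is det(xI - A) = (x + 4)^3, so the eigenvalues are -4 (algebraic multiplicity 3).

For λ = -4: rank(A + 4I) = 1, rank((A + 4I)^2) = 0. The eigenspace has dimension 3 - 1 = 2, so there are 2 Jordan blocks; the rank sequence gives block sizes [2, 1].

Assembling the blocks gives the Jordan form J above.

J = [[-4, 1, 0], [0, -4, 0], [0, 0, -4]]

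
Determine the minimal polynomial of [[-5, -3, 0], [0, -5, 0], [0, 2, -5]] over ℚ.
m_A(x) = (x + 5)^2

The characteristic polynomial factors as (x + 5)^3. The minimal polynomial is ∏(x - λ)^{k_λ} where k_λ is the size of the largest Jordan block at λ.

For λ = -5: rank(A + 5I) = 1, and the largest Jordan block has size 2 (the smallest k with rank((A + 5I)^k) = rank((A + 5I)^(k+1))).

So m_A(x) = (x + 5)^2.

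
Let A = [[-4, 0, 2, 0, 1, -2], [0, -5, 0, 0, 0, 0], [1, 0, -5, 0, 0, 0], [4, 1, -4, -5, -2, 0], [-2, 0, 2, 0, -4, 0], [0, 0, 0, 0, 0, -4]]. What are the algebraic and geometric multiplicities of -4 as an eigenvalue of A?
The characteristic polynomial is (x + 4)^3(x + 5)^3, so the factor x + 4 appears with exponent 3: the algebraic multiplicity is 3.

rank(A + 4I) = 4, so the eigenspace has dimension 6 - 4 = 2: the geometric multiplicity is 2.

Since 2 < 3, A is not diagonalizable.

algebraic multiplicity 3, geometric multiplicity 2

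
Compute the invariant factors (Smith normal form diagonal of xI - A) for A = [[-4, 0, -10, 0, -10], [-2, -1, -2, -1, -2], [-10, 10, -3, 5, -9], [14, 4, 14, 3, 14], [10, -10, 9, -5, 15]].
(x - 6)^2(x - 1)^2(x + 4)

The Jordan structure of A has elementary divisors (x + 4), (x - 1)^2, (x - 6)^2. Arranging the block sizes at each eigenvalue in decreasing order and taking row products gives the invariant factors.

Invariant factors (smallest first, each dividing the next): (x - 6)^2(x - 1)^2(x + 4).

Check: the last factor (x - 6)^2(x - 1)^2(x + 4) is the minimal polynomial, and the product (x - 6)^2(x - 1)^2(x + 4) is the characteristic polynomial.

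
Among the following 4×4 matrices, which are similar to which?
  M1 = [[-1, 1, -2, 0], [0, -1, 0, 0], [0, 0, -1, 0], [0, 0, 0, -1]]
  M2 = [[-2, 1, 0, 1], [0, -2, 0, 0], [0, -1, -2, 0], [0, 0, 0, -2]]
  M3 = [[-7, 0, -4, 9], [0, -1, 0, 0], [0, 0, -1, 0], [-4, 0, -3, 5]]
3 classes: {M1}, {M2}, {M3}

Characteristic polynomials: χ_{M1} = (x + 1)^4, χ_{M2} = (x + 2)^4, χ_{M3} = (x + 1)^4.

{M1}: invariant factors x + 1, x + 1, (x + 1)^2.

{M2}: invariant factors (x + 2)^2, (x + 2)^2.

{M3}: invariant factors x + 1, (x + 1)^3.

Matrices are similar if and only if their invariant-factor lists agree; the partition into similarity classes is {M1}, {M2}, {M3}.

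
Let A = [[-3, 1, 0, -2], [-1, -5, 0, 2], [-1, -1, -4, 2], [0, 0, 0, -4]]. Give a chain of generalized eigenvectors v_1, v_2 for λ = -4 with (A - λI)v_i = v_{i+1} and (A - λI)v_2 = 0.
We seek v_1 ∈ ker((A + 4I)^2) \ ker(A + 4I), then set v_{i+1} = (A + 4I) v_i.

One such chain is v_1 = [[0, 1, 1, 0]]^T, v_2 = [[1, -1, -1, 0]]^T. Check: (A + 4I) v_2 = [[0, 0, 0, 0]]^T = 0.

v_1 = [[0, 1, 1, 0]]^T, v_2 = [[1, -1, -1, 0]]^T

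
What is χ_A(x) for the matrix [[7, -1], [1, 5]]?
xI - A = [[x - 7, 1], [-1, x - 5]].

Expanding det(xI - A) along the first row:
det(xI - A) = + (x - 7)·det([[x - 5]]) - (1)·det([[-1]]).

Evaluating gives χ_A(x) = x^2 - 12x + 36 = (x - 6)^2.

χ_A(x) = (x - 6)^2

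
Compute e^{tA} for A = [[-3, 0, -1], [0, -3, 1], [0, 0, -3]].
A has Jordan form J = [[-3, 1, 0], [0, -3, 0], [0, 0, -3]] with A = PJP^{-1}, so e^{tA} = P e^{tJ} P^{-1}.

For a Jordan block J_k(λ), e^{tJ_k(λ)} = e^{λt} · (I + tN + t^2 N^2/2! + ... + t^{k-1} N^{k-1}/(k-1)!) where N is the nilpotent superdiagonal part.

Assembling the blocks and conjugating back gives the entries of e^{tA} as shown above.

e^{tA} = [[e^{-3*t}, 0, -t*e^{-3*t}], [0, e^{-3*t}, t*e^{-3*t}], [0, 0, e^{-3*t}]]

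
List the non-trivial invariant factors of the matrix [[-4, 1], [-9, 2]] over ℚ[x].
(x + 1)^2

The Jordan structure of A has elementary divisors (x + 1)^2. Arranging the block sizes at each eigenvalue in decreasing order and taking row products gives the invariant factors.

Invariant factors (smallest first, each dividing the next): (x + 1)^2.

Check: the last factor (x + 1)^2 is the minimal polynomial, and the product (x + 1)^2 is the characteristic polynomial.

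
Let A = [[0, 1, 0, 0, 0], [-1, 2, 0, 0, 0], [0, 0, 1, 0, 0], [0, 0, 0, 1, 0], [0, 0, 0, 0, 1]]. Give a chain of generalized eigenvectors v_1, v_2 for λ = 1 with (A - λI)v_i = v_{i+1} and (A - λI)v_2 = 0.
We seek v_1 ∈ ker((A - I)^2) \ ker(A - I), then set v_{i+1} = (A - I) v_i.

One such chain is v_1 = [[0, 1, 0, 0, 0]]^T, v_2 = [[1, 1, 0, 0, 0]]^T. Check: (A - I) v_2 = [[0, 0, 0, 0, 0]]^T = 0.

v_1 = [[0, 1, 0, 0, 0]]^T, v_2 = [[1, 1, 0, 0, 0]]^T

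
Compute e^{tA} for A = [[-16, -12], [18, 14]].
e^{tA} = [[(3 - 2*e^{6*t})*e^{-4*t}, 2*(1 - e^{6*t})*e^{-4*t}], [(3*e^{6*t} - 3)*e^{-4*t}, (3*e^{6*t} - 2)*e^{-4*t}]]

A has Jordan form J = [[-4, 0], [0, 2]] with A = PJP^{-1}, so e^{tA} = P e^{tJ} P^{-1}.

For a Jordan block J_k(λ), e^{tJ_k(λ)} = e^{λt} · (I + tN + t^2 N^2/2! + ... + t^{k-1} N^{k-1}/(k-1)!) where N is the nilpotent superdiagonal part.

Assembling the blocks and conjugating back gives the entries of e^{tA} as shown above.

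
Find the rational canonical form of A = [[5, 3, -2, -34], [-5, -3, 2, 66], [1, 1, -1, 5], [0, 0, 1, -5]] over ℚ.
The invariant factors of A (the non-unit diagonal entries of the Smith normal form of xI - A over ℚ[x]) are x - 2, (x - 2)(x + 4)^2, each dividing the next. The characteristic polynomial is their product, (x - 2)^2(x + 4)^2.

The rational canonical form is the block-diagonal matrix of companion matrices C(f_i):
R = [[2, 0, 0, 0], [0, 0, 0, 32], [0, 1, 0, 0], [0, 0, 1, -6]].

R = [[2, 0, 0, 0], [0, 0, 0, 32], [0, 1, 0, 0], [0, 0, 1, -6]]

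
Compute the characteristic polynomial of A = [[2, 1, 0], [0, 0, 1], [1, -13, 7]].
χ_A(x) = (x - 3)^3

xI - A = [[x - 2, -1, 0], [0, x, -1], [-1, 13, x - 7]].

Expanding det(xI - A) along the first row:
det(xI - A) = + (x - 2)·det([[x, -1], [13, x - 7]]) - (-1)·det([[0, -1], [-1, x - 7]]) + (0)·det([[0, x], [-1, 13]]).

Evaluating gives χ_A(x) = x^3 - 9x^2 + 27x - 27 = (x - 3)^3.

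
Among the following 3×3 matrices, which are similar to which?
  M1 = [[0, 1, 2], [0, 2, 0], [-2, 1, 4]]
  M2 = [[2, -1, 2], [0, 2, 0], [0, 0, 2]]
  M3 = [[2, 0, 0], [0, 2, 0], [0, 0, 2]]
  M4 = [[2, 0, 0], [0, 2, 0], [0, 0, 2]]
Characteristic polynomials: χ_{M1} = (x - 2)^3, χ_{M2} = (x - 2)^3, χ_{M3} = (x - 2)^3, χ_{M4} = (x - 2)^3.

{M1, M2}: invariant factors x - 2, (x - 2)^2.

{M3, M4}: invariant factors x - 2, x - 2, x - 2.

Matrices are similar if and only if their invariant-factor lists agree; the partition into similarity classes is {M1, M2}, {M3, M4}.

2 classes: {M1, M2}, {M3, M4}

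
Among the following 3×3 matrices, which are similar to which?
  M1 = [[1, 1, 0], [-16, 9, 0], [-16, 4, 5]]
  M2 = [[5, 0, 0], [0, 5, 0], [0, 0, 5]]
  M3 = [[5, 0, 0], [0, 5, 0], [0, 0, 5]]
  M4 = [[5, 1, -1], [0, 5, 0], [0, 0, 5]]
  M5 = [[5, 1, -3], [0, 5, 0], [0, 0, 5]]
2 classes: {M1, M4, M5}, {M2, M3}

Characteristic polynomials: χ_{M1} = (x - 5)^3, χ_{M2} = (x - 5)^3, χ_{M3} = (x - 5)^3, χ_{M4} = (x - 5)^3, χ_{M5} = (x - 5)^3.

{M1, M4, M5}: invariant factors x - 5, (x - 5)^2.

{M2, M3}: invariant factors x - 5, x - 5, x - 5.

Matrices are similar if and only if their invariant-factor lists agree; the partition into similarity classes is {M1, M4, M5}, {M2, M3}.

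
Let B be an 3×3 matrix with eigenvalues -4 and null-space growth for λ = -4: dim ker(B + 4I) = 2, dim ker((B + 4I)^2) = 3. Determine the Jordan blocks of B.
λ = -4: successive nullity increments [2, 1] count blocks of size ≥ k; block sizes are [2, 1].

Jordan blocks: (-4, 2), (-4, 1)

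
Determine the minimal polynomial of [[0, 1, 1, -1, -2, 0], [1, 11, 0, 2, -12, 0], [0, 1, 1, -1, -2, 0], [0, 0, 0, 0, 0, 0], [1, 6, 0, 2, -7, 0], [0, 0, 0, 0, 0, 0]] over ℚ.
m_A(x) = x^3(x - 5)

The characteristic polynomial factors as x^5(x - 5). The minimal polynomial is ∏(x - λ)^{k_λ} where k_λ is the size of the largest Jordan block at λ.

For λ = 0: rank(A) = 3, and the largest Jordan block has size 3 (the smallest k with rank(A^k) = rank(A^(k+1))).
For λ = 5: rank(A - 5I) = 5, and the largest Jordan block has size 1 (the smallest k with rank((A - 5I)^k) = rank((A - 5I)^(k+1))).

So m_A(x) = x^3(x - 5).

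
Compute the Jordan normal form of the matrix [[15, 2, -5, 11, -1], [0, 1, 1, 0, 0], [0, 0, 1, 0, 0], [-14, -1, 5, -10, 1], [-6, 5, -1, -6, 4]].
J = [[1, 1, 0, 0, 0], [0, 1, 1, 0, 0], [0, 0, 1, 0, 0], [0, 0, 0, 4, 1], [0, 0, 0, 0, 4]]

The characteristic polynomial is det(xI - A) = (x - 4)^2(x - 1)^3, so the eigenvalues are 1 (algebraic multiplicity 3), 4 (algebraic multiplicity 2).

For λ = 1: rank(A - I) = 4, rank((A - I)^2) = 3, rank((A - I)^3) = 2. The eigenspace has dimension 5 - 4 = 1, so there is 1 Jordan block; the rank sequence gives block sizes [3].

For λ = 4: rank(A - 4I) = 4, rank((A - 4I)^2) = 3. The eigenspace has dimension 5 - 4 = 1, so there is 1 Jordan block; the rank sequence gives block sizes [2].

Assembling the blocks gives the Jordan form J above.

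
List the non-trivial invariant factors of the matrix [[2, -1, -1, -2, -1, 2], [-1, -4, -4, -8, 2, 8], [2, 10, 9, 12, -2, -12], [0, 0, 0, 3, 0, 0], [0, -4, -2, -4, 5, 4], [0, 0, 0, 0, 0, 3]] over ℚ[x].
x - 3, x - 3, x - 3, (x - 3)^3

The Jordan structure of A has elementary divisors (x - 3)^3, (x - 3), (x - 3), (x - 3). Arranging the block sizes at each eigenvalue in decreasing order and taking row products gives the invariant factors.

Invariant factors (smallest first, each dividing the next): x - 3, x - 3, x - 3, (x - 3)^3.

Check: the last factor (x - 3)^3 is the minimal polynomial, and the product (x - 3)^6 is the characteristic polynomial.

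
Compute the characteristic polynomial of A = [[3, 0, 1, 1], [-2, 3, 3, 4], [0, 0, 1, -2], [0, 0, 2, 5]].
χ_A(x) = (x - 3)^4

xI - A = [[x - 3, 0, -1, -1], [2, x - 3, -3, -4], [0, 0, x - 1, 2], [0, 0, -2, x - 5]].

Expanding det(xI - A) along the first row:
det(xI - A) = + (x - 3)·det([[x - 3, -3, -4], [0, x - 1, 2], [0, -2, x - 5]]) - (0)·det([[2, -3, -4], [0, x - 1, 2], [0, -2, x - 5]]) + (-1)·det([[2, x - 3, -4], [0, 0, 2], [0, 0, x - 5]]) - (-1)·det([[2, x - 3, -3], [0, 0, x - 1], [0, 0, -2]]).

Evaluating gives χ_A(x) = x^4 - 12x^3 + 54x^2 - 108x + 81 = (x - 3)^4.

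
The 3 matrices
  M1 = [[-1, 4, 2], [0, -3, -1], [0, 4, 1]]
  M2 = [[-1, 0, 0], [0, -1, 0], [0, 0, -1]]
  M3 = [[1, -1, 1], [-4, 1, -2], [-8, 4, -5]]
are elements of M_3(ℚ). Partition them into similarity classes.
Characteristic polynomials: χ_{M1} = (x + 1)^3, χ_{M2} = (x + 1)^3, χ_{M3} = (x + 1)^3.

{M1, M3}: invariant factors x + 1, (x + 1)^2.

{M2}: invariant factors x + 1, x + 1, x + 1.

Matrices are similar if and only if their invariant-factor lists agree; the partition into similarity classes is {M1, M3}, {M2}.

2 classes: {M1, M3}, {M2}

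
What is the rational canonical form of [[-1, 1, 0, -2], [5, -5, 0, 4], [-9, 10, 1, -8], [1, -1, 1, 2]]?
R = [[0, 0, 0, -6], [1, 0, 0, 4], [0, 1, 0, 2], [0, 0, 1, -3]]

The invariant factors of A (the non-unit diagonal entries of the Smith normal form of xI - A over ℚ[x]) are (x + 3)(x^3 - 2x + 2), each dividing the next. The characteristic polynomial is their product, (x + 3)(x^3 - 2x + 2).

The rational canonical form is the block-diagonal matrix of companion matrices C(f_i):
R = [[0, 0, 0, -6], [1, 0, 0, 4], [0, 1, 0, 2], [0, 0, 1, -3]].

Note the characteristic polynomial does not split into linear factors over ℚ, so A has no Jordan form over ℚ; the rational canonical form exists over any field.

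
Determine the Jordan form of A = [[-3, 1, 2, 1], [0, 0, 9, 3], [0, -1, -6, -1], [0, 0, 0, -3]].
The characteristic polynomial is det(xI - A) = (x + 3)^4, so the eigenvalues are -3 (algebraic multiplicity 4).

For λ = -3: rank(A + 3I) = 2, rank((A + 3I)^2) = 1, rank((A + 3I)^3) = 0. The eigenspace has dimension 4 - 2 = 2, so there are 2 Jordan blocks; the rank sequence gives block sizes [3, 1].

Assembling the blocks gives the Jordan form J above.

J = [[-3, 1, 0, 0], [0, -3, 1, 0], [0, 0, -3, 0], [0, 0, 0, -3]]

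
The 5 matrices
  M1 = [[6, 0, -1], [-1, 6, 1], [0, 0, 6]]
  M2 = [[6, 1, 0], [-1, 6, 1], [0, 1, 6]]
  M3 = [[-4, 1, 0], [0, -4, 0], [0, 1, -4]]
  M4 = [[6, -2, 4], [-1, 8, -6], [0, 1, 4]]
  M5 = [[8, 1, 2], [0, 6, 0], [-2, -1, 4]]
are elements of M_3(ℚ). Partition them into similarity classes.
3 classes: {M1, M2, M4}, {M3}, {M5}

Characteristic polynomials: χ_{M1} = (x - 6)^3, χ_{M2} = (x - 6)^3, χ_{M3} = (x + 4)^3, χ_{M4} = (x - 6)^3, χ_{M5} = (x - 6)^3.

{M1, M2, M4}: invariant factors (x - 6)^3.

{M3}: invariant factors x + 4, (x + 4)^2.

{M5}: invariant factors x - 6, (x - 6)^2.

Matrices are similar if and only if their invariant-factor lists agree; the partition into similarity classes is {M1, M2, M4}, {M3}, {M5}.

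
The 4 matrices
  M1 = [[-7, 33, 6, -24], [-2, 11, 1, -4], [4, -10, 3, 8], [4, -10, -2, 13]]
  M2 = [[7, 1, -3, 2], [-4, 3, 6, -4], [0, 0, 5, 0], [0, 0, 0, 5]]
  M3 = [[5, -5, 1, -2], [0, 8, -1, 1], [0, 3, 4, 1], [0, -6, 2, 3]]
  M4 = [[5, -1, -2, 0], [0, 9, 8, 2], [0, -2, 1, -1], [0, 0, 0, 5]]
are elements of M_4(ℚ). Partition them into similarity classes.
Characteristic polynomials: χ_{M1} = (x - 5)^4, χ_{M2} = (x - 5)^4, χ_{M3} = (x - 5)^4, χ_{M4} = (x - 5)^4.

{M1}: invariant factors x - 5, (x - 5)^3.

{M2}: invariant factors x - 5, x - 5, (x - 5)^2.

{M3, M4}: invariant factors (x - 5)^2, (x - 5)^2.

Matrices are similar if and only if their invariant-factor lists agree; the partition into similarity classes is {M1}, {M2}, {M3, M4}.

3 classes: {M1}, {M2}, {M3, M4}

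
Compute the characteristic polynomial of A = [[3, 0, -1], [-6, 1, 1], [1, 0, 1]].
xI - A = [[x - 3, 0, 1], [6, x - 1, -1], [-1, 0, x - 1]].

Expanding det(xI - A) along the first row:
det(xI - A) = + (x - 3)·det([[x - 1, -1], [0, x - 1]]) - (0)·det([[6, -1], [-1, x - 1]]) + (1)·det([[6, x - 1], [-1, 0]]).

Evaluating gives χ_A(x) = x^3 - 5x^2 + 8x - 4 = (x - 2)^2(x - 1).

χ_A(x) = (x - 2)^2(x - 1)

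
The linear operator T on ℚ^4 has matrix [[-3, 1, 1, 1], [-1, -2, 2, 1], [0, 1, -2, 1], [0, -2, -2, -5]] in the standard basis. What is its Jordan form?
J = [[-3, 1, 0, 0], [0, -3, 1, 0], [0, 0, -3, 0], [0, 0, 0, -3]]

The characteristic polynomial is det(xI - A) = (x + 3)^4, so the eigenvalues are -3 (algebraic multiplicity 4).

For λ = -3: rank(A + 3I) = 2, rank((A + 3I)^2) = 1, rank((A + 3I)^3) = 0. The eigenspace has dimension 4 - 2 = 2, so there are 2 Jordan blocks; the rank sequence gives block sizes [3, 1].

Assembling the blocks gives the Jordan form J above.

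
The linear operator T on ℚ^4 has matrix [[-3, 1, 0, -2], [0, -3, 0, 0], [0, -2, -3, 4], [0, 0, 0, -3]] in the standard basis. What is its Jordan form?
The characteristic polynomial is det(xI - A) = (x + 3)^4, so the eigenvalues are -3 (algebraic multiplicity 4).

For λ = -3: rank(A + 3I) = 1, rank((A + 3I)^2) = 0. The eigenspace has dimension 4 - 1 = 3, so there are 3 Jordan blocks; the rank sequence gives block sizes [2, 1, 1].

Assembling the blocks gives the Jordan form J above.

J = [[-3, 1, 0, 0], [0, -3, 0, 0], [0, 0, -3, 0], [0, 0, 0, -3]]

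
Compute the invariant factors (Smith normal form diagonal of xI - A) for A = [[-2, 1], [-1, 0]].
(x + 1)^2

The Jordan structure of A has elementary divisors (x + 1)^2. Arranging the block sizes at each eigenvalue in decreasing order and taking row products gives the invariant factors.

Invariant factors (smallest first, each dividing the next): (x + 1)^2.

Check: the last factor (x + 1)^2 is the minimal polynomial, and the product (x + 1)^2 is the characteristic polynomial.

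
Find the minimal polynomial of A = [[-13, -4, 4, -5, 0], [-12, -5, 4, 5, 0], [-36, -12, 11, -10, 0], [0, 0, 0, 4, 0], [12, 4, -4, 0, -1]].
m_A(x) = (x - 4)(x + 1)(x + 5)

The characteristic polynomial factors as (x - 4)(x + 1)^3(x + 5). The minimal polynomial is ∏(x - λ)^{k_λ} where k_λ is the size of the largest Jordan block at λ.

For λ = -5: rank(A + 5I) = 4, and the largest Jordan block has size 1 (the smallest k with rank((A + 5I)^k) = rank((A + 5I)^(k+1))).
For λ = -1: rank(A + I) = 2, and the largest Jordan block has size 1 (the smallest k with rank((A + I)^k) = rank((A + I)^(k+1))).
For λ = 4: rank(A - 4I) = 4, and the largest Jordan block has size 1 (the smallest k with rank((A - 4I)^k) = rank((A - 4I)^(k+1))).

So m_A(x) = (x - 4)(x + 1)(x + 5).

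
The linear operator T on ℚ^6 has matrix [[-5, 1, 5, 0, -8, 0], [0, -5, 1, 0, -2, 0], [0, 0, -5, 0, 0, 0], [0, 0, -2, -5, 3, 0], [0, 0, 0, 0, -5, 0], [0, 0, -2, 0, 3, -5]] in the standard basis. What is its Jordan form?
J = [[-5, 1, 0, 0, 0, 0], [0, -5, 1, 0, 0, 0], [0, 0, -5, 0, 0, 0], [0, 0, 0, -5, 1, 0], [0, 0, 0, 0, -5, 0], [0, 0, 0, 0, 0, -5]]

The characteristic polynomial is det(xI - A) = (x + 5)^6, so the eigenvalues are -5 (algebraic multiplicity 6).

For λ = -5: rank(A + 5I) = 3, rank((A + 5I)^2) = 1, rank((A + 5I)^3) = 0. The eigenspace has dimension 6 - 3 = 3, so there are 3 Jordan blocks; the rank sequence gives block sizes [3, 2, 1].

Assembling the blocks gives the Jordan form J above.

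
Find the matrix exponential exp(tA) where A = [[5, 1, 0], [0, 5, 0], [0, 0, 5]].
e^{tA} = [[e^{5*t}, t*e^{5*t}, 0], [0, e^{5*t}, 0], [0, 0, e^{5*t}]]

A has Jordan form J = [[5, 1, 0], [0, 5, 0], [0, 0, 5]] with A = PJP^{-1}, so e^{tA} = P e^{tJ} P^{-1}.

For a Jordan block J_k(λ), e^{tJ_k(λ)} = e^{λt} · (I + tN + t^2 N^2/2! + ... + t^{k-1} N^{k-1}/(k-1)!) where N is the nilpotent superdiagonal part.

Assembling the blocks and conjugating back gives the entries of e^{tA} as shown above.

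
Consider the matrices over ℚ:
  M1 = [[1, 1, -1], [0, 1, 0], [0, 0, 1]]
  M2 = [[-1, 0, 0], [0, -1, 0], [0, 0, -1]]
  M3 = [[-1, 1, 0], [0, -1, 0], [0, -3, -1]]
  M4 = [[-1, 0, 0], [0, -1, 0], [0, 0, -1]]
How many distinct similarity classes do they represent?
3 classes: {M1}, {M2, M4}, {M3}

Characteristic polynomials: χ_{M1} = (x - 1)^3, χ_{M2} = (x + 1)^3, χ_{M3} = (x + 1)^3, χ_{M4} = (x + 1)^3.

{M1}: invariant factors x - 1, (x - 1)^2.

{M2, M4}: invariant factors x + 1, x + 1, x + 1.

{M3}: invariant factors x + 1, (x + 1)^2.

Matrices are similar if and only if their invariant-factor lists agree; the partition into similarity classes is {M1}, {M2, M4}, {M3}.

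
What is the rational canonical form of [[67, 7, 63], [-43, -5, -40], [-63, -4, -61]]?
R = [[0, 0, -15], [1, 0, 7], [0, 1, 1]]

The invariant factors of A (the non-unit diagonal entries of the Smith normal form of xI - A over ℚ[x]) are (x + 3)(x^2 - 4x + 5), each dividing the next. The characteristic polynomial is their product, (x + 3)(x^2 - 4x + 5).

The rational canonical form is the block-diagonal matrix of companion matrices C(f_i):
R = [[0, 0, -15], [1, 0, 7], [0, 1, 1]].

Note the characteristic polynomial does not split into linear factors over ℚ, so A has no Jordan form over ℚ; the rational canonical form exists over any field.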